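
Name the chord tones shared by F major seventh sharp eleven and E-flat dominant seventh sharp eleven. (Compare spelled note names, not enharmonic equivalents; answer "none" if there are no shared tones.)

F major seventh sharp eleven = F, A, C, E, B.
E-flat dominant seventh sharp eleven = E♭, G, B♭, D♭, A.
Shared: A.

A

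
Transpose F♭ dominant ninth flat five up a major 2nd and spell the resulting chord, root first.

A major 2nd up from F-flat is G-flat, so the new chord is G-flat dominant ninth flat five.
G-flat — root
B-flat — major 3rd
D-double-flat — diminished 5th
F-flat — minor 7th
A-flat — major 9th

G-flat, B-flat, D-double-flat, F-flat, A-flat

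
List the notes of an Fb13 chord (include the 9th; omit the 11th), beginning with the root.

Fb13 is a dominant thirteenth built on F♭.
root → F♭
3rd (major 3rd) → A♭
5th (perfect 5th) → C♭
7th (minor 7th) → E𝄫
9th (major 9th) → G♭
13th (major 13th) → D♭

F♭ – A♭ – C♭ – E𝄫 – G♭ – D♭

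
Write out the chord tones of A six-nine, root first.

A six-nine: six-nine on A.
Root: A
Major 3rd (3rd): C-sharp
Perfect 5th (5th): E
Major 6th (6th): F-sharp
Major 9th (9th): B

A, C-sharp, E, F-sharp, B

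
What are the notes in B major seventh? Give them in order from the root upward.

B, D-sharp, F-sharp, A-sharp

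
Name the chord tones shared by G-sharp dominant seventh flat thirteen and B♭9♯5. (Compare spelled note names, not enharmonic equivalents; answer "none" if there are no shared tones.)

G-sharp dominant seventh flat thirteen = G#, B#, D#, F#, E.
B♭9♯5 = Bb, D, F#, Ab, C.
Shared: F#.

F#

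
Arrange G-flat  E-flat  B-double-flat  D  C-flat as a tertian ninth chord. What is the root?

C-flat

Stacking in thirds gives C-flat – E-flat – G-flat – B-double-flat – D, so C-flat is the root — C-flat dominant seventh sharp nine.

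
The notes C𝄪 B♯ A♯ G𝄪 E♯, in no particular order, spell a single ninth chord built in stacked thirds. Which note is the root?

A♯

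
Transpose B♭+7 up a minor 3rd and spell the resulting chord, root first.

Bb up a minor 3rd → Db. New chord: Db augmented seventh.
root → Db
3rd (major 3rd) → F
5th (augmented 5th) → A
7th (minor 7th) → Cb

Db F A Cb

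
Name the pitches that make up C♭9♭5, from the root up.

Cb – Eb – Gbb – Bbb – Db

Root Cb, quality dominant ninth flat five:
Cb — root
Eb — major 3rd
Gbb — diminished 5th
Bbb — minor 7th
Db — major 9th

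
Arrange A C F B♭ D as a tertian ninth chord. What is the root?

Arranged so that each adjacent pair is a third by letter name: B♭ – D – F – A – C.
The bottom of that stack, B♭, is the root (this is B♭ major ninth).

B♭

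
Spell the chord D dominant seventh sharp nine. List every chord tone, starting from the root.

D, F#, A, C, E#

D dominant seventh sharp nine: dominant seventh sharp nine on D.
- root: D
- major 3rd: F#
- perfect 5th: A
- minor 7th: C
- augmented 9th: E#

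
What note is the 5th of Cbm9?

Gb

Cbm9 is built on Cb; its 5th is a perfect 5th above the root.
A fifth above C uses the letter G, and the perfect 5th above Cb is Gb.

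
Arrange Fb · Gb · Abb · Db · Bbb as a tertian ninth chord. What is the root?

Gb

Stacking in thirds gives Gb – Bbb – Db – Fb – Abb, so Gb is the root — Gb minor seventh flat nine.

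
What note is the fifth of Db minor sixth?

A♭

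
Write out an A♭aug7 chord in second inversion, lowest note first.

E, Gb, Ab, C

A♭aug7 = Ab–C–E–Gb; second inversion → fifth (E) lowest.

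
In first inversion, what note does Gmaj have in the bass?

B

Gmaj = G–B–D. First inversion → third in the bass = B.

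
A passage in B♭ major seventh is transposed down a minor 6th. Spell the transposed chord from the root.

D – F-sharp – A – C-sharp

Transposed root: B-flat → D (minor 6th down). So we spell D major seventh:
Root: D
Major 3rd (3rd): F-sharp
Perfect 5th (5th): A
Major 7th (7th): C-sharp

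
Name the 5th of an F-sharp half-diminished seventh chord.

C

F-sharp half-diminished seventh is built on F-sharp; its 5th is a diminished 5th above the root.
A fifth above F uses the letter C, and the diminished 5th above F-sharp is C.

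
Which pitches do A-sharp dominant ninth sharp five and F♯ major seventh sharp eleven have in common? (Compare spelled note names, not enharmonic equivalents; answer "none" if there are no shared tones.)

A-sharp dominant ninth sharp five = A-sharp, C-double-sharp, E-double-sharp, G-sharp, B-sharp.
F♯ major seventh sharp eleven = F-sharp, A-sharp, C-sharp, E-sharp, B-sharp.
Shared: A-sharp, B-sharp.

A-sharp, B-sharp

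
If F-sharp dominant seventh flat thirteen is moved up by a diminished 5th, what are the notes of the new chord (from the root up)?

C  E  G  B♭  A♭

Transposed root: F♯ → C (diminished 5th up). So we spell C dominant seventh flat thirteen:
- root: C
- major 3rd: E
- perfect 5th: G
- minor 7th: B♭
- minor 13th: A♭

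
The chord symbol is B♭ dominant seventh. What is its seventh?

A-flat

B♭ dominant seventh is built on B-flat; its 7th is a minor 7th above the root.
A seventh above B uses the letter A, and the minor 7th above B-flat is A-flat.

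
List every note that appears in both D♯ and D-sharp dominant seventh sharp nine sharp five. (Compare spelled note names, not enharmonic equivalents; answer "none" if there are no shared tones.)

D♯ = D#, F##, A#.
D-sharp dominant seventh sharp nine sharp five = D#, F##, A##, C#, E##.
Shared: D#, F##.

D#, F##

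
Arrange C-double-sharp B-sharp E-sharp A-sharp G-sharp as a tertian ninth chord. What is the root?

Arranged so that each adjacent pair is a third by letter name: A-sharp – C-double-sharp – E-sharp – G-sharp – B-sharp.
The bottom of that stack, A-sharp, is the root (this is A-sharp dominant ninth).

A-sharp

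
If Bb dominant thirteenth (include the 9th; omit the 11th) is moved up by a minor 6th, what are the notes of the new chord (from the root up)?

B-flat up a minor 6th → G-flat. New chord: G-flat dominant thirteenth.
Root: G-flat
Major 3rd (3rd): B-flat
Perfect 5th (5th): D-flat
Minor 7th (7th): F-flat
Major 9th (9th): A-flat
Major 13th (13th): E-flat

G-flat, B-flat, D-flat, F-flat, A-flat, E-flat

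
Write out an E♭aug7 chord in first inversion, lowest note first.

G, B, D♭, E♭

E♭aug7 = E♭–G–B–D♭; first inversion → third (G) lowest.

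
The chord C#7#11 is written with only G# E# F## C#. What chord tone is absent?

The full C#7#11 chord is C#, E#, G#, B, F##.
Comparing with the voicing, the minor 7th (7th) — B — is absent.

B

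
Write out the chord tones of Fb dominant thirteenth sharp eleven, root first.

F♭ A♭ C♭ E𝄫 G♭ B♭ D♭

Fb dominant thirteenth sharp eleven is a dominant thirteenth sharp eleven built on F♭.
- root: F♭
- major 3rd: A♭
- perfect 5th: C♭
- minor 7th: E𝄫
- major 9th: G♭
- augmented 11th: B♭
- major 13th: D♭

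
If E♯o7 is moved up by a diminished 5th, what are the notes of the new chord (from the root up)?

B  D  F  Ab

Transposed root: E# → B (diminished 5th up). So we spell B diminished seventh:
- root: B
- minor 3rd: D
- diminished 5th: F
- diminished 7th: Ab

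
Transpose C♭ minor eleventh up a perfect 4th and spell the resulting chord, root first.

Fb, Abb, Cb, Ebb, Gb, Bbb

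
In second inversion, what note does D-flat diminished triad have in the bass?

D-flat diminished triad = D♭–F♭–A𝄫. Second inversion → fifth in the bass = A𝄫.

A𝄫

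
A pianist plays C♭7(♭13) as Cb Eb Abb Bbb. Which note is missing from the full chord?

Gb

The full C♭7(♭13) chord is Cb, Eb, Gb, Bbb, Abb.
Comparing with the voicing, the perfect 5th (5th) — Gb — is absent.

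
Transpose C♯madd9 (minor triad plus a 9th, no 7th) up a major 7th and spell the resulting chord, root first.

B#, D#, F##, C##

C# up a major 7th → B#. New chord: B# minor added-ninth.
- root: B#
- minor 3rd: D#
- perfect 5th: F##
- major 9th: C##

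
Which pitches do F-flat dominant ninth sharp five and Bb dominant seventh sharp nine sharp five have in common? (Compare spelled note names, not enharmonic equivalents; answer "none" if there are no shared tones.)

Ab

F-flat dominant ninth sharp five: Fb Ab C Ebb Gb
Bb dominant seventh sharp nine sharp five: Bb D F# Ab C#
Common to both → Ab.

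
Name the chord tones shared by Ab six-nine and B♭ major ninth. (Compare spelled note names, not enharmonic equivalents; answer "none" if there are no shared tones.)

C  F  Bb

Ab six-nine: Ab C Eb F Bb
B♭ major ninth: Bb D F A C
Common to both → C, F, Bb.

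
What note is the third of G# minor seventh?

G# minor seventh is built on G#; its 3rd is a minor 3rd above the root.
A third above G uses the letter B, and the minor 3rd above G# is B.

B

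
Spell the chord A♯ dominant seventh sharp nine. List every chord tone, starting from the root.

A♯ dominant seventh sharp nine: dominant seventh sharp nine on A-sharp.
- root: A-sharp
- major 3rd: C-double-sharp
- perfect 5th: E-sharp
- minor 7th: G-sharp
- augmented 9th: B-double-sharp

A-sharp – C-double-sharp – E-sharp – G-sharp – B-double-sharp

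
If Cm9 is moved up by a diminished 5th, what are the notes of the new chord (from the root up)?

G♭, B𝄫, D♭, F♭, A♭

A diminished 5th up from C is G♭, so the new chord is G♭ minor ninth.
root → G♭
3rd (minor 3rd) → B𝄫
5th (perfect 5th) → D♭
7th (minor 7th) → F♭
9th (major 9th) → A♭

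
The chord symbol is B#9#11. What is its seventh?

A#

B#9#11 is built on B#; its 7th is a minor 7th above the root.
A seventh above B uses the letter A, and the minor 7th above B# is A#.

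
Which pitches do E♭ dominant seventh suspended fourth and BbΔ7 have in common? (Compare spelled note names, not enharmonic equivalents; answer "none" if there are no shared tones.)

B♭

E♭ dominant seventh suspended fourth = E♭, A♭, B♭, D♭.
BbΔ7 = B♭, D, F, A.
Shared: B♭.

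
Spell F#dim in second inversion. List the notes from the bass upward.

C  F#  A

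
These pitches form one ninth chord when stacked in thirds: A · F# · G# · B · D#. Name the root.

Stacking in thirds gives G# – B – D# – F# – A, so G# is the root — G# minor seventh flat nine.

G#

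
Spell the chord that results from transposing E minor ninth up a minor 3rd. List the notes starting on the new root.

G, B-flat, D, F, A

Transposed root: E → G (minor 3rd up). So we spell G minor ninth:
- root: G
- minor 3rd: B-flat
- perfect 5th: D
- minor 7th: F
- major 9th: A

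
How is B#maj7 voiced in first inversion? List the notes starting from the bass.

B#maj7 = B#–D##–F##–A##; first inversion → third (D##) lowest.

D##  F##  A##  B#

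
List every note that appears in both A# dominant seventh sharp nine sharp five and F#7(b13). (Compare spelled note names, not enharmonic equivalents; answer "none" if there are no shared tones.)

A#

A# dominant seventh sharp nine sharp five = A#, C##, E##, G#, B##.
F#7(b13) = F#, A#, C#, E, D.
Shared: A#.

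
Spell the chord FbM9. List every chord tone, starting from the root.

FbM9 is a major ninth built on F♭.
- root: F♭
- major 3rd: A♭
- perfect 5th: C♭
- major 7th: E♭
- major 9th: G♭

F♭ – A♭ – C♭ – E♭ – G♭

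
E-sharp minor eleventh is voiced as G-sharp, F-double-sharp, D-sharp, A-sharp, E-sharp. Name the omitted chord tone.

B-sharp

The full E-sharp minor eleventh chord is E-sharp, G-sharp, B-sharp, D-sharp, F-double-sharp, A-sharp.
Comparing with the voicing, the perfect 5th (5th) — B-sharp — is absent.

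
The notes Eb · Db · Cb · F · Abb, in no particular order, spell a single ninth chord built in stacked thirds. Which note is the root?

Arranged so that each adjacent pair is a third by letter name: Db – F – Abb – Cb – Eb.
The bottom of that stack, Db, is the root (this is Db dominant ninth flat five).

Db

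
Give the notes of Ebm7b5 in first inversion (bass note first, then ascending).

In root position, Ebm7b5 is Eb–Gb–Bbb–Db.
First inversion puts the third (Gb) in the bass.

Gb, Bbb, Db, Eb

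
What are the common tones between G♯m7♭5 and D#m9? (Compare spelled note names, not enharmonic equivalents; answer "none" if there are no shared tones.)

G♯m7♭5 = G#, B, D, F#.
D#m9 = D#, F#, A#, C#, E#.
Shared: F#.

F#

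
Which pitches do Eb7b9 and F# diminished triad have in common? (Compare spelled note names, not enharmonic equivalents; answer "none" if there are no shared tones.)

none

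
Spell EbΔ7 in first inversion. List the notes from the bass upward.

In root position, EbΔ7 is Eb–G–Bb–D.
First inversion puts the third (G) in the bass.

G, Bb, D, Eb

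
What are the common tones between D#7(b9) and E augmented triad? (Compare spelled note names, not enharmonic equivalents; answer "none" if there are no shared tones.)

E

D#7(b9) = D♯, F𝄪, A♯, C♯, E.
E augmented triad = E, G♯, B♯.
Shared: E.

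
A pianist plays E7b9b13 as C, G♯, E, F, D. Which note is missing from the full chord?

B

The full E7b9b13 chord is E, G♯, B, D, F, C.
Comparing with the voicing, the perfect 5th (5th) — B — is absent.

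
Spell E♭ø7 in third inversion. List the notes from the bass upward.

Db, Eb, Gb, Bbb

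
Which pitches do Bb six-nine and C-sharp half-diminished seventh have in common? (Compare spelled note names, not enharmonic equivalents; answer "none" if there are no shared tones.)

G

Bb six-nine: B-flat D F G C
C-sharp half-diminished seventh: C-sharp E G B
Common to both → G.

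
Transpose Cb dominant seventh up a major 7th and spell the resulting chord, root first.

Bb, D, F, Ab

Cb up a major 7th → Bb. New chord: Bb dominant seventh.
Bb — root
D — major 3rd
F — perfect 5th
Ab — minor 7th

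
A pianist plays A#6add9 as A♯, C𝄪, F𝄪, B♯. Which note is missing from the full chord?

A#6add9 = A♯, C𝄪, E♯, F𝄪, B♯. The voicing lacks the 5th (perfect 5th), E♯.

E♯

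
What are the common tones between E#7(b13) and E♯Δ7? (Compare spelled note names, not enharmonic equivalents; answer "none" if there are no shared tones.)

E#7(b13) = E♯, G𝄪, B♯, D♯, C♯.
E♯Δ7 = E♯, G𝄪, B♯, D𝄪.
Shared: E♯, G𝄪, B♯.

E♯ – G𝄪 – B♯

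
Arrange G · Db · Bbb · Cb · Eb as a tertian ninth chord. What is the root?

Cb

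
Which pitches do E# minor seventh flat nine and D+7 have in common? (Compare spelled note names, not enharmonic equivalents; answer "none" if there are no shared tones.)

F#

E# minor seventh flat nine: E# G# B# D# F#
D+7: D F# A# C
Common to both → F#.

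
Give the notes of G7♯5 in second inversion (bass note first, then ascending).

G7♯5 = G–B–D#–F; second inversion → fifth (D#) lowest.

D#  F  G  B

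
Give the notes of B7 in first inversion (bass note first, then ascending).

B7 = B–D#–F#–A; first inversion → third (D#) lowest.

D#  F#  A  B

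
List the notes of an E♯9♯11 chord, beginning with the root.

E#, G##, B#, D#, F##, A##

Root E#, quality dominant ninth sharp eleven:
root → E#
3rd (major 3rd) → G##
5th (perfect 5th) → B#
7th (minor 7th) → D#
9th (major 9th) → F##
11th (augmented 11th) → A##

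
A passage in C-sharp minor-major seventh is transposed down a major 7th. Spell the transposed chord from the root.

Transposed root: C-sharp → D (major 7th down). So we spell D minor-major seventh:
Root: D
Minor 3rd (3rd): F
Perfect 5th (5th): A
Major 7th (7th): C-sharp

D – F – A – C-sharp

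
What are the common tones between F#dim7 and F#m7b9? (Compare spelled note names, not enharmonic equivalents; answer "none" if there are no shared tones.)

F# – A

F#dim7 = F#, A, C, Eb.
F#m7b9 = F#, A, C#, E, G.
Shared: F#, A.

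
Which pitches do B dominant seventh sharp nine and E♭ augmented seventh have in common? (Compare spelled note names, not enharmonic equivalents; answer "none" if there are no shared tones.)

B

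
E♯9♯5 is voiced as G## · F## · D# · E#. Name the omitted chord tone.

B##

E♯9♯5 = E#, G##, B##, D#, F##. The voicing lacks the 5th (augmented 5th), B##.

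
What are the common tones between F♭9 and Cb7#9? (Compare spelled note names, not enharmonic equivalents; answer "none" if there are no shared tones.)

Cb  Gb

F♭9 = Fb, Ab, Cb, Ebb, Gb.
Cb7#9 = Cb, Eb, Gb, Bbb, D.
Shared: Cb, Gb.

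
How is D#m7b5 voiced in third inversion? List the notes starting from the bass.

C# D# F# A

D#m7b5 = D#–F#–A–C#; third inversion → seventh (C#) lowest.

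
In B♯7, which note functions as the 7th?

B♯7 is built on B#; its 7th is a minor 7th above the root.
A seventh above B uses the letter A, and the minor 7th above B# is A#.

A#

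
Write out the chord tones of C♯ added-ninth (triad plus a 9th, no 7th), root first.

C-sharp, E-sharp, G-sharp, D-sharp

C♯ added-ninth: added-ninth on C-sharp.
C-sharp — root
E-sharp — major 3rd
G-sharp — perfect 5th
D-sharp — major 9th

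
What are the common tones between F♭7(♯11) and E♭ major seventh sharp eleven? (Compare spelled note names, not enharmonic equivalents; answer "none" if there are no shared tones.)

Bb

F♭7(♯11) = Fb, Ab, Cb, Ebb, Bb.
E♭ major seventh sharp eleven = Eb, G, Bb, D, A.
Shared: Bb.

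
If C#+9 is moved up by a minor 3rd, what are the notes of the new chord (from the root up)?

Transposed root: C# → E (minor 3rd up). So we spell E dominant ninth sharp five:
- root: E
- major 3rd: G#
- augmented 5th: B#
- minor 7th: D
- major 9th: F#

E – G# – B# – D – F#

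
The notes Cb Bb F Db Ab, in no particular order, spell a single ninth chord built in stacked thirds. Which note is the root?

Bb

Arranged so that each adjacent pair is a third by letter name: Bb – Db – F – Ab – Cb.
The bottom of that stack, Bb, is the root (this is Bb minor seventh flat nine).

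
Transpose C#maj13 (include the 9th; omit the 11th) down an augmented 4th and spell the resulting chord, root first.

G, B, D, F#, A, E

An augmented 4th down from C# is G, so the new chord is G major thirteenth.
root → G
3rd (major 3rd) → B
5th (perfect 5th) → D
7th (major 7th) → F#
9th (major 9th) → A
13th (major 13th) → E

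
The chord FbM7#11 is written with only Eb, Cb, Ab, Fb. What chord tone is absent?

The full FbM7#11 chord is Fb, Ab, Cb, Eb, Bb.
Comparing with the voicing, the augmented 11th (11th) — Bb — is absent.

Bb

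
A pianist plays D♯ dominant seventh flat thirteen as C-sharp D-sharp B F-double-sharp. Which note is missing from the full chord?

The full D♯ dominant seventh flat thirteen chord is D-sharp, F-double-sharp, A-sharp, C-sharp, B.
Comparing with the voicing, the perfect 5th (5th) — A-sharp — is absent.

A-sharp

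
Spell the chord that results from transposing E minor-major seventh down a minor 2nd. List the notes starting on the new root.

Transposed root: E → D-sharp (minor 2nd down). So we spell D-sharp minor-major seventh:
root → D-sharp
3rd (minor 3rd) → F-sharp
5th (perfect 5th) → A-sharp
7th (major 7th) → C-double-sharp

D-sharp F-sharp A-sharp C-double-sharp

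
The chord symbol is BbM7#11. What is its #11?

E

BbM7#11 is built on Bb; its 11th is an augmented 11th above the root.
A fourth above B uses the letter E, and the augmented 11th above Bb is E.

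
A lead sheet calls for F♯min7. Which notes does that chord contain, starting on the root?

F♯min7 is a minor seventh built on F#.
F# — root
A — minor 3rd
C# — perfect 5th
E — minor 7th

F#, A, C#, E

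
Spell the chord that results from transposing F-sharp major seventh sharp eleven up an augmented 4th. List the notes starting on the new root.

B# – D## – F## – A## – E##

Transposed root: F# → B# (augmented 4th up). So we spell B# major seventh sharp eleven:
- root: B#
- major 3rd: D##
- perfect 5th: F##
- major 7th: A##
- augmented 11th: E##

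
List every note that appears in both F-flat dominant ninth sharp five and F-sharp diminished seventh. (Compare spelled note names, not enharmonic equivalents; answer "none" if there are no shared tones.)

C

F-flat dominant ninth sharp five = F-flat, A-flat, C, E-double-flat, G-flat.
F-sharp diminished seventh = F-sharp, A, C, E-flat.
Shared: C.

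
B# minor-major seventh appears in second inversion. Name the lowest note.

F##

B# minor-major seventh in root position is B#–D#–F##–A##.
Second inversion places the fifth in the bass, which is F##.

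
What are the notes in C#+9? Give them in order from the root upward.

C# – E# – G## – B – D#

Root C#, quality dominant ninth sharp five:
- root: C#
- major 3rd: E#
- augmented 5th: G##
- minor 7th: B
- major 9th: D#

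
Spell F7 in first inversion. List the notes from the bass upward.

F7 = F–A–C–Eb; first inversion → third (A) lowest.

A  C  Eb  F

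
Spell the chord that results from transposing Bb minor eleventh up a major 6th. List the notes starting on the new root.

G B-flat D F A C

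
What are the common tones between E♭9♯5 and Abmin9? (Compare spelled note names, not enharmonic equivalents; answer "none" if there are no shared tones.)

E♭9♯5: Eb G B Db F
Abmin9: Ab Cb Eb Gb Bb
Common to both → Eb.

Eb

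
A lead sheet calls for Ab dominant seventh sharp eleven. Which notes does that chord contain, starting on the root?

A♭ – C – E♭ – G♭ – D

Root A♭, quality dominant seventh sharp eleven:
A♭ — root
C — major 3rd
E♭ — perfect 5th
G♭ — minor 7th
D — augmented 11th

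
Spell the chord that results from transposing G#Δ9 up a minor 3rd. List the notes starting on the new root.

B – D# – F# – A# – C#

A minor 3rd up from G# is B, so the new chord is B major ninth.
B — root
D# — major 3rd
F# — perfect 5th
A# — major 7th
C# — major 9th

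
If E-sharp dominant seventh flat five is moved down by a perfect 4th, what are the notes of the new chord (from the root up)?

B-sharp, D-double-sharp, F-sharp, A-sharp

E-sharp down a perfect 4th → B-sharp. New chord: B-sharp dominant seventh flat five.
root → B-sharp
3rd (major 3rd) → D-double-sharp
5th (diminished 5th) → F-sharp
7th (minor 7th) → A-sharp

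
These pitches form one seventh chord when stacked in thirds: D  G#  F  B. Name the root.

G#

Arranged so that each adjacent pair is a third by letter name: G# – B – D – F.
The bottom of that stack, G#, is the root (this is G# diminished seventh).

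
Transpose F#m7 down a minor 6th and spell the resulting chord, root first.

Transposed root: F♯ → A♯ (minor 6th down). So we spell A♯ minor seventh:
- root: A♯
- minor 3rd: C♯
- perfect 5th: E♯
- minor 7th: G♯

A♯, C♯, E♯, G♯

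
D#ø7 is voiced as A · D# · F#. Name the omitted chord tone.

C#

D#ø7 = D#, F#, A, C#. The voicing lacks the 7th (minor 7th), C#.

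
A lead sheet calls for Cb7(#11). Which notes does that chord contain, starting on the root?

Cb7(#11) is a dominant seventh sharp eleven built on Cb.
- root: Cb
- major 3rd: Eb
- perfect 5th: Gb
- minor 7th: Bbb
- augmented 11th: F

Cb Eb Gb Bbb F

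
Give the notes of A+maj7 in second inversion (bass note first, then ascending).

E# – G# – A – C#

In root position, A+maj7 is A–C#–E#–G#.
Second inversion puts the fifth (E#) in the bass.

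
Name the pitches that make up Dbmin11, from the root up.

Db  Fb  Ab  Cb  Eb  Gb

Dbmin11 is a minor eleventh built on Db.
Root: Db
Minor 3rd (3rd): Fb
Perfect 5th (5th): Ab
Minor 7th (7th): Cb
Major 9th (9th): Eb
Perfect 11th (11th): Gb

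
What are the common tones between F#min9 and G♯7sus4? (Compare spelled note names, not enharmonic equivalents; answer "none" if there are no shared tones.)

F♯ C♯ G♯

F#min9: F♯ A C♯ E G♯
G♯7sus4: G♯ C♯ D♯ F♯
Common to both → F♯, C♯, G♯.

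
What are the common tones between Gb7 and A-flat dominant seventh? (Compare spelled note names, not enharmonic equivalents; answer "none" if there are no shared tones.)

Gb7 = G♭, B♭, D♭, F♭.
A-flat dominant seventh = A♭, C, E♭, G♭.
Shared: G♭.

G♭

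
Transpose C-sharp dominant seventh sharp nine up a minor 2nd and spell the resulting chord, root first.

D, F#, A, C, E#

Transposed root: C# → D (minor 2nd up). So we spell D dominant seventh sharp nine:
Root: D
Major 3rd (3rd): F#
Perfect 5th (5th): A
Minor 7th (7th): C
Augmented 9th (9th): E#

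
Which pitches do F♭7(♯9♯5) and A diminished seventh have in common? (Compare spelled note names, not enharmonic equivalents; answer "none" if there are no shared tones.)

C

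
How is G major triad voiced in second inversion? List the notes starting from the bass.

D, G, B

G major triad = G–B–D; second inversion → fifth (D) lowest.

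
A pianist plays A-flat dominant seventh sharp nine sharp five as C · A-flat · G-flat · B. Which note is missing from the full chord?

A-flat dominant seventh sharp nine sharp five = A-flat, C, E, G-flat, B. The voicing lacks the 5th (augmented 5th), E.

E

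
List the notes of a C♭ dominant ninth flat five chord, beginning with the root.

C-flat E-flat G-double-flat B-double-flat D-flat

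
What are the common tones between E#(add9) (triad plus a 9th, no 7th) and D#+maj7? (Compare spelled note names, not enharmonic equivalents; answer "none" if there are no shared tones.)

E#(add9) = E#, G##, B#, F##.
D#+maj7 = D#, F##, A##, C##.
Shared: F##.

F##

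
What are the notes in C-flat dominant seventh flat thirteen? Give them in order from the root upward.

C-flat E-flat G-flat B-double-flat A-double-flat

Root C-flat, quality dominant seventh flat thirteen:
- root: C-flat
- major 3rd: E-flat
- perfect 5th: G-flat
- minor 7th: B-double-flat
- minor 13th: A-double-flat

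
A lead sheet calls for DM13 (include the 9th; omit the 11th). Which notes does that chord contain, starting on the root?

D, F#, A, C#, E, B

Root D, quality major thirteenth:
D — root
F# — major 3rd
A — perfect 5th
C# — major 7th
E — major 9th
B — major 13th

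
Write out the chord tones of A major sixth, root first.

A major sixth: major sixth on A.
Root: A
Major 3rd (3rd): C-sharp
Perfect 5th (5th): E
Major 6th (6th): F-sharp

A C-sharp E F-sharp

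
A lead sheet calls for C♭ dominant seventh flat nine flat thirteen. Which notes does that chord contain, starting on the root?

Root C-flat, quality dominant seventh flat nine flat thirteen:
C-flat — root
E-flat — major 3rd
G-flat — perfect 5th
B-double-flat — minor 7th
D-double-flat — minor 9th
A-double-flat — minor 13th

C-flat  E-flat  G-flat  B-double-flat  D-double-flat  A-double-flat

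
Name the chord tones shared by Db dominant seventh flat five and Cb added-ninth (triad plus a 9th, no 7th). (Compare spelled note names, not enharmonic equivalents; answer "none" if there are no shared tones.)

D-flat C-flat

Db dominant seventh flat five = D-flat, F, A-double-flat, C-flat.
Cb added-ninth = C-flat, E-flat, G-flat, D-flat.
Shared: D-flat, C-flat.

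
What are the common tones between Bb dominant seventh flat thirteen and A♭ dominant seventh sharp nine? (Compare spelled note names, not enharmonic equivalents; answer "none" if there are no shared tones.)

Bb dominant seventh flat thirteen = B-flat, D, F, A-flat, G-flat.
A♭ dominant seventh sharp nine = A-flat, C, E-flat, G-flat, B.
Shared: A-flat, G-flat.

A-flat, G-flat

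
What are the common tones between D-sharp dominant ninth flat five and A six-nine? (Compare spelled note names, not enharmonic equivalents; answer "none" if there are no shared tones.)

D-sharp dominant ninth flat five: D-sharp F-double-sharp A C-sharp E-sharp
A six-nine: A C-sharp E F-sharp B
Common to both → A, C-sharp.

A – C-sharp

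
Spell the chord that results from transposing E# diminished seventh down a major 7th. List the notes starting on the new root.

F-sharp, A, C, E-flat

Transposed root: E-sharp → F-sharp (major 7th down). So we spell F-sharp diminished seventh:
- root: F-sharp
- minor 3rd: A
- diminished 5th: C
- diminished 7th: E-flat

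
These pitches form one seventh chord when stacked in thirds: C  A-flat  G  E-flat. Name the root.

A-flat

Stacking in thirds gives A-flat – C – E-flat – G, so A-flat is the root — A-flat major seventh.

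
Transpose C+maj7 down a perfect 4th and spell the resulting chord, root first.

A perfect 4th down from C is G, so the new chord is G augmented major seventh.
root → G
3rd (major 3rd) → B
5th (augmented 5th) → D#
7th (major 7th) → F#

G, B, D#, F#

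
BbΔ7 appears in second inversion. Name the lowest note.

BbΔ7 = Bb–D–F–A. Second inversion → fifth in the bass = F.

F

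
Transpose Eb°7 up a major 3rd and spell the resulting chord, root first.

G  Bb  Db  Fb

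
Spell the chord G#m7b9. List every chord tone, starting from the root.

G♯, B, D♯, F♯, A

Root G♯, quality minor seventh flat nine:
root → G♯
3rd (minor 3rd) → B
5th (perfect 5th) → D♯
7th (minor 7th) → F♯
9th (minor 9th) → A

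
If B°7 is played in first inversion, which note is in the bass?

B°7 = B–D–F–Ab. First inversion → third in the bass = D.

D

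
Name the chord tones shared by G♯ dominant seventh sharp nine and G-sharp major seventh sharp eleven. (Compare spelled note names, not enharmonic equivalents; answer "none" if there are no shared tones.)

G-sharp, B-sharp, D-sharp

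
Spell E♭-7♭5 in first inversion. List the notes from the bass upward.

In root position, E♭-7♭5 is Eb–Gb–Bbb–Db.
First inversion puts the third (Gb) in the bass.

Gb – Bbb – Db – Eb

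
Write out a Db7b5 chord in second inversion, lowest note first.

Abb Cb Db F

Db7b5 = Db–F–Abb–Cb; second inversion → fifth (Abb) lowest.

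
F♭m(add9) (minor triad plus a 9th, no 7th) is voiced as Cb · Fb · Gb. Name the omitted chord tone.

Abb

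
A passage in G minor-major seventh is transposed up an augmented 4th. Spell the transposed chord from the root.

C-sharp  E  G-sharp  B-sharp

An augmented 4th up from G is C-sharp, so the new chord is C-sharp minor-major seventh.
- root: C-sharp
- minor 3rd: E
- perfect 5th: G-sharp
- major 7th: B-sharp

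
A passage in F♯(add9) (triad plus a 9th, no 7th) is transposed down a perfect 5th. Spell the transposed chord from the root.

Transposed root: F# → B (perfect 5th down). So we spell B added-ninth:
Root: B
Major 3rd (3rd): D#
Perfect 5th (5th): F#
Major 9th (9th): C#

B – D# – F# – C#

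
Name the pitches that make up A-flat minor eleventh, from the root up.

Ab Cb Eb Gb Bb Db

Root Ab, quality minor eleventh:
Root: Ab
Minor 3rd (3rd): Cb
Perfect 5th (5th): Eb
Minor 7th (7th): Gb
Major 9th (9th): Bb
Perfect 11th (11th): Db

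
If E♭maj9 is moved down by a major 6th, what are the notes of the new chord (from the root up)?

Gb, Bb, Db, F, Ab

A major 6th down from Eb is Gb, so the new chord is Gb major ninth.
Root: Gb
Major 3rd (3rd): Bb
Perfect 5th (5th): Db
Major 7th (7th): F
Major 9th (9th): Ab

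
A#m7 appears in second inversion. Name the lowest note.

E♯

A#m7 = A♯–C♯–E♯–G♯. Second inversion → fifth in the bass = E♯.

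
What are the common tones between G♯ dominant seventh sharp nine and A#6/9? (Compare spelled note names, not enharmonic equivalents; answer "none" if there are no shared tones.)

B#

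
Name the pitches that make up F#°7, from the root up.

F#°7: diminished seventh on F♯.
F♯ — root
A — minor 3rd
C — diminished 5th
E♭ — diminished 7th

F♯  A  C  E♭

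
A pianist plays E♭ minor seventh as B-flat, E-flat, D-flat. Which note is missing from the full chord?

G-flat

The full E♭ minor seventh chord is E-flat, G-flat, B-flat, D-flat.
Comparing with the voicing, the minor 3rd (3rd) — G-flat — is absent.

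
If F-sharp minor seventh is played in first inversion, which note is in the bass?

F-sharp minor seventh in root position is F#–A–C#–E.
First inversion places the third in the bass, which is A.

A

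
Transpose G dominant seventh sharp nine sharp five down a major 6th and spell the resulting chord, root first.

A major 6th down from G is B-flat, so the new chord is B-flat dominant seventh sharp nine sharp five.
root → B-flat
3rd (major 3rd) → D
5th (augmented 5th) → F-sharp
7th (minor 7th) → A-flat
9th (augmented 9th) → C-sharp

B-flat  D  F-sharp  A-flat  C-sharp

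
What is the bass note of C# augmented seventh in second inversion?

G-double-sharp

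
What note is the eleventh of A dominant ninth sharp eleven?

D-sharp

A dominant ninth sharp eleven is built on A; its 11th is an augmented 11th above the root.
A fourth above A uses the letter D, and the augmented 11th above A is D-sharp.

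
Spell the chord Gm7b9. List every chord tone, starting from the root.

Root G, quality minor seventh flat nine:
- root: G
- minor 3rd: B♭
- perfect 5th: D
- minor 7th: F
- minor 9th: A♭

G  B♭  D  F  A♭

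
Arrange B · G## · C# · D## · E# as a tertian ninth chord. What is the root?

C#

Stacking in thirds gives C# – E# – G## – B – D##, so C# is the root — C# dominant seventh sharp nine sharp five.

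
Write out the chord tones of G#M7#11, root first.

G#, B#, D#, F##, C##

G#M7#11: major seventh sharp eleven on G#.
G# — root
B# — major 3rd
D# — perfect 5th
F## — major 7th
C## — augmented 11th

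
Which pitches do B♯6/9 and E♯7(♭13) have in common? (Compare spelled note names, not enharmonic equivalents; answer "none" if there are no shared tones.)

B♯6/9 = B#, D##, F##, G##, C##.
E♯7(♭13) = E#, G##, B#, D#, C#.
Shared: B#, G##.

B#, G##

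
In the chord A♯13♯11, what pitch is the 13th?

F##

Root of A♯13♯11 = A#. The 13th is a major 13th: A# up a major 13th → F##.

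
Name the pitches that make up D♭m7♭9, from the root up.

Db Fb Ab Cb Ebb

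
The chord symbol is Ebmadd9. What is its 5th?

Ebmadd9 is built on E♭; its 5th is a perfect 5th above the root.
A fifth above E uses the letter B, and the perfect 5th above E♭ is B♭.

B♭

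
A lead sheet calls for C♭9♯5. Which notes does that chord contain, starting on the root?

C♭  E♭  G  B𝄫  D♭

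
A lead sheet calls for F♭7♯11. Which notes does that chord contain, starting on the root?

Fb – Ab – Cb – Ebb – Bb

F♭7♯11: dominant seventh sharp eleven on Fb.
Fb — root
Ab — major 3rd
Cb — perfect 5th
Ebb — minor 7th
Bb — augmented 11th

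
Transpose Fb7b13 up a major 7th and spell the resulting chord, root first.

Eb  G  Bb  Db  Cb

Fb up a major 7th → Eb. New chord: Eb dominant seventh flat thirteen.
Eb — root
G — major 3rd
Bb — perfect 5th
Db — minor 7th
Cb — minor 13th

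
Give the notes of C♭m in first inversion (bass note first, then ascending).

Ebb – Gb – Cb

In root position, C♭m is Cb–Ebb–Gb.
First inversion puts the third (Ebb) in the bass.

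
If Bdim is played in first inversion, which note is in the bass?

Bdim in root position is B–D–F.
First inversion places the third in the bass, which is D.

D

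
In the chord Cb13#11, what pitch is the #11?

F

Root of Cb13#11 = C♭. The 11th is an augmented 11th: C♭ up an augmented 11th → F.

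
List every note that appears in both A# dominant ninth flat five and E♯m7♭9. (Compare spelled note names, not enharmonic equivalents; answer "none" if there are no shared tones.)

A# dominant ninth flat five = A#, C##, E, G#, B#.
E♯m7♭9 = E#, G#, B#, D#, F#.
Shared: G#, B#.

G# – B#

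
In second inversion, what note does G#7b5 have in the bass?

D

G#7b5 = G#–B#–D–F#. Second inversion → fifth in the bass = D.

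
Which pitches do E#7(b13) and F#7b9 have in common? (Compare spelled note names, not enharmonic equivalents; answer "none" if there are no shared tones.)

E#7(b13) = E#, G##, B#, D#, C#.
F#7b9 = F#, A#, C#, E, G.
Shared: C#.

C#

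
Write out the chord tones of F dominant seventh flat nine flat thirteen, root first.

F, A, C, E-flat, G-flat, D-flat

Root F, quality dominant seventh flat nine flat thirteen:
root → F
3rd (major 3rd) → A
5th (perfect 5th) → C
7th (minor 7th) → E-flat
9th (minor 9th) → G-flat
13th (minor 13th) → D-flat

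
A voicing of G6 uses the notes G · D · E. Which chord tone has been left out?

B

The full G6 chord is G, B, D, E.
Comparing with the voicing, the major 3rd (3rd) — B — is absent.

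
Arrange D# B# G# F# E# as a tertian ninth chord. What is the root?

E#

Stacking in thirds gives E# – G# – B# – D# – F#, so E# is the root — E# minor seventh flat nine.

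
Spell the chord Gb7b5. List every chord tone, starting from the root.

Gb – Bb – Dbb – Fb

Gb7b5 is a dominant seventh flat five built on Gb.
Gb — root
Bb — major 3rd
Dbb — diminished 5th
Fb — minor 7th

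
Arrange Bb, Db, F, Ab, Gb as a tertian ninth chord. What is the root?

Gb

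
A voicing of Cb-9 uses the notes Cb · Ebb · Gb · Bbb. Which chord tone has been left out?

Cb-9 = Cb, Ebb, Gb, Bbb, Db. The voicing lacks the 9th (major 9th), Db.

Db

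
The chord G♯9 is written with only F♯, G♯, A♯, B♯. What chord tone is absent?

D♯

G♯9 = G♯, B♯, D♯, F♯, A♯. The voicing lacks the 5th (perfect 5th), D♯.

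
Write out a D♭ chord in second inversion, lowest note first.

Ab, Db, F

In root position, D♭ is Db–F–Ab.
Second inversion puts the fifth (Ab) in the bass.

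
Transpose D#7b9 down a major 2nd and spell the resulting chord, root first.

C♯, E♯, G♯, B, D

Transposed root: D♯ → C♯ (major 2nd down). So we spell C♯ dominant seventh flat nine:
Root: C♯
Major 3rd (3rd): E♯
Perfect 5th (5th): G♯
Minor 7th (7th): B
Minor 9th (9th): D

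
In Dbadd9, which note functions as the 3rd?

Dbadd9 is built on Db; its 3rd is a major 3rd above the root.
A third above D uses the letter F, and the major 3rd above Db is F.

F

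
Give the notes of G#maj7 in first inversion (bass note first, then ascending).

B#, D#, F##, G#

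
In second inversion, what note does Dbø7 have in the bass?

Dbø7 = D♭–F♭–A𝄫–C♭. Second inversion → fifth in the bass = A𝄫.

A𝄫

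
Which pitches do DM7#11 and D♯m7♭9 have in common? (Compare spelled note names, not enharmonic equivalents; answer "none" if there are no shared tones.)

DM7#11 = D, F#, A, C#, G#.
D♯m7♭9 = D#, F#, A#, C#, E.
Shared: F#, C#.

F# C#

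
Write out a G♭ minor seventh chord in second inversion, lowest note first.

D-flat – F-flat – G-flat – B-double-flat

In root position, G♭ minor seventh is G-flat–B-double-flat–D-flat–F-flat.
Second inversion puts the fifth (D-flat) in the bass.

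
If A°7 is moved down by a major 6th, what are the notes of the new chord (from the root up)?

C, Eb, Gb, Bbb

Transposed root: A → C (major 6th down). So we spell C diminished seventh:
- root: C
- minor 3rd: Eb
- diminished 5th: Gb
- diminished 7th: Bbb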